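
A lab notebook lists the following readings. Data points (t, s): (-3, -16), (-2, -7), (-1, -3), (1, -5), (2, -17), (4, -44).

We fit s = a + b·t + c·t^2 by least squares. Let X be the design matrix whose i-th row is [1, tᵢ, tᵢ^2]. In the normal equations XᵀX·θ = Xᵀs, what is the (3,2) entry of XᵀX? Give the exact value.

Row 3 ↔ basis t^2, column 2 ↔ basis t, so (XᵀX)_{3,2} = Σᵢ (t^2)·(t) = (9)·(-3) + (4)·(-2) + (1)·(-1) + (1)·(1) + (4)·(2) + (16)·(4) = 37.

37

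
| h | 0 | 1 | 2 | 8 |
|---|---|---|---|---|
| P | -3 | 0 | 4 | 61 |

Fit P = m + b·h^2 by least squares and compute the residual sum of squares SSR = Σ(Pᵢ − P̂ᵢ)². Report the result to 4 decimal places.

SSR = 4.9640

AᵀA·[m, b]ᵀ = AᵀP reads: 4·m + 69·b = 62;  69·m + 4113·b = 3920.
Eliminating b: 4113·(row 1) − 69·(row 2) gives 11691·m = 4113·62 − 69·3920 = -15474, so m = -5158/3897.
Then b = (3920 − 69·(-5158/3897))/4113 = 11402/11691.
Residuals: -6533/3897, 4072/11691, 16630/11691, -1103/11691; SSR = 58034/11691.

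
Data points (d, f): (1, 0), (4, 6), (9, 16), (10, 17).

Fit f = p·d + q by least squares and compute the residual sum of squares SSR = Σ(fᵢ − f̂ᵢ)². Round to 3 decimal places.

Sums needed: Σd·d = 198, Σd = 24, Σ1 = 4.
Right-hand side: Σd·f = 338, Σf = 39.
MᵀM·[p, q]ᵀ = Mᵀf becomes [[198, 24]; [24, 4]]·[p, q]ᵀ = [338, 39]ᵀ.
Δ = 198·4 − 24² = 216.
p = (338·4 − 24·39)/216 = 52/27; q = (198·39 − 24·338)/216 = -65/36.
Residuals: -13/108, 11/108, 17/36, -49/108; SSR = 49/108.

SSR = 0.454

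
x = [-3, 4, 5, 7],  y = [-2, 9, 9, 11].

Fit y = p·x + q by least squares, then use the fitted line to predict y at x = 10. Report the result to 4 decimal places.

ŷ = 15.8194

With design matrix M, MᵀM = [[99, 13]; [13, 4]] and Mᵀy = [164, 27]ᵀ.
det = 99·4 − 13² = 227.
p = (164·4 − 13·27)/227 = 305/227; q = (99·27 − 13·164)/227 = 541/227.
At x = 10: ŷ = (305/227)·(10) + (541/227)·(1) = 3591/227.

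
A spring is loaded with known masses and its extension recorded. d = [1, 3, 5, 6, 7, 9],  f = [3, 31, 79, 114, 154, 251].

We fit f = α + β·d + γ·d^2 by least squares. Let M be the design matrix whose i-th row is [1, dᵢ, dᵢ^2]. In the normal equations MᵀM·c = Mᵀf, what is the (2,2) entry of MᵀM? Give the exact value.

Row 2 ↔ basis d, column 2 ↔ basis d, so (MᵀM)_{2,2} = Σᵢ (d)·(d) = (1)·(1) + (3)·(3) + (5)·(5) + (6)·(6) + (7)·(7) + (9)·(9) = 201.

201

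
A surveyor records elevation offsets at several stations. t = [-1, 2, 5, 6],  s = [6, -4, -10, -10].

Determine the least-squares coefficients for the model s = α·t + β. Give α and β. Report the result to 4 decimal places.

The normal system XᵀX·[α, β]ᵀ = Xᵀs is [[66, 12]; [12, 4]]·[α, β]ᵀ = [-124, -18]ᵀ.
Eliminating β: 4·(row 1) − 12·(row 2) gives 120·α = 4·(-124) − 12·(-18) = -280, so α = -7/3.
Then β = ((-18) − 12·(-7/3))/4 = 5/2.

α = -2.3333, β = 2.5000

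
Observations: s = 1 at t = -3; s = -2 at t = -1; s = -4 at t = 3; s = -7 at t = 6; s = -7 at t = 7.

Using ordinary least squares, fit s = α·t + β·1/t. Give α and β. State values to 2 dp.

α = -1.15, β = 3.07

AᵀA·[α, β]ᵀ = Aᵀs reads: 104·α + 5·β = -104;  5·α + (249/196)·β = -11/6.
det = 104·(249/196) − 5² = 5249/49.
α = ((-104)·(249/196) − 5·(-11/6))/(5249/49) = -36149/31494; β = (104·(-11/6) − 5·(-104))/(5249/49) = 48412/15747.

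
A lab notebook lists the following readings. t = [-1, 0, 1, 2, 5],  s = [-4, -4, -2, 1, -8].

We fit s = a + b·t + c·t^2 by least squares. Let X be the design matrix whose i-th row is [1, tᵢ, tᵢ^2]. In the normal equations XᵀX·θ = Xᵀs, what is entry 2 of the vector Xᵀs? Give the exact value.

-36

Entry 2 ↔ basis t, so (Xᵀs)_{2} = Σᵢ (t)·sᵢ = (-1)·(-4) + (0)·(-4) + (1)·(-2) + (2)·(1) + (5)·(-8) = -36.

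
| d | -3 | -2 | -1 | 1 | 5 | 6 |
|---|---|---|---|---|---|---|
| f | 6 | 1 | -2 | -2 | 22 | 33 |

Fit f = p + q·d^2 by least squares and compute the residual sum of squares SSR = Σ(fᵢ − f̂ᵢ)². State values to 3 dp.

SSR = 0.000

Compute the Gram sums: Σ1 = 6, Σd^2 = 76, Σd^2·d^2 = 2020.
For Aᵀf: Σf = 58, Σd^2·f = 1792.
AᵀA·[p, q]ᵀ = Aᵀf becomes [[6, 76]; [76, 2020]]·[p, q]ᵀ = [58, 1792]ᵀ.
Δ = 6·2020 − 76² = 6344.
p = (58·2020 − 76·1792)/6344 = -3; q = (6·1792 − 76·58)/6344 = 1.
Residuals: 0, 0, 0, 0, 0, 0; SSR = 0.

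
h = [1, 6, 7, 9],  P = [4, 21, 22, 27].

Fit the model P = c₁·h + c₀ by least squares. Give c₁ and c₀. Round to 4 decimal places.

From the data, Σh·h = 167, Σh = 23, Σ1 = 4.
Right-hand side: Σh·P = 527, ΣP = 74.
Normal equations: [[167, 23]; [23, 4]]·[c₁, c₀]ᵀ = [527, 74]ᵀ.
Δ = 167·4 − 23² = 139.
c₁ = (527·4 − 23·74)/139 = 406/139; c₀ = (167·74 − 23·527)/139 = 237/139.

c₁ = 2.9209, c₀ = 1.7050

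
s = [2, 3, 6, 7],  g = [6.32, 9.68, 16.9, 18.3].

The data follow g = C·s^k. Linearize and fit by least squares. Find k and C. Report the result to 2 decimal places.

k = 0.85, C = 3.64

Let Y = ln g. Fitting Y = k·ln s + ln C by least squares:
Over the data: Σln s = 5.5294, Σ(ln s)² = 8.6844, Σln g = 9.8480, Σln s·ln g = 14.4943.
Normal system: [[8.6844, 5.5294]; [5.5294, 4]]·[k, ln C]ᵀ = [14.4943, 9.8480]ᵀ.
Slope k = (n·Σln s·ln g − Σln s·Σln g)/(n·Σ(ln s)² − (Σln s)²) = (4·14.4943 − 5.5294·9.8480)/4.1629 = 0.84640; ln C = (Σln g − k·Σln s)/n = 1.29197, so C = exp(1.29197) = 3.63994.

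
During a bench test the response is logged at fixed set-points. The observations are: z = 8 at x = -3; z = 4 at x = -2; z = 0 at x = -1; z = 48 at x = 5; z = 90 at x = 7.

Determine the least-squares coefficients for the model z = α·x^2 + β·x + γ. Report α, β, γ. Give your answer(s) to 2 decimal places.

Setting ∂/∂α … = 0 gives: 3124·α + 432·β + 88·γ = 5698;  432·α + 88·β + 6·γ = 838;  88·α + 6·β + 5·γ = 150.
Solving the 3×3 system (Gaussian elimination) gives α = 20197/12962, β = 23969/12962, γ = 2315/6481.

α = 1.56, β = 1.85, γ = 0.36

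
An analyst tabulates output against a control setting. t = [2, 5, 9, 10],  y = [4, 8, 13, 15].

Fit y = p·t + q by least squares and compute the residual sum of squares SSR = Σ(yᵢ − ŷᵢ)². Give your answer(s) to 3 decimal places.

SSR = 0.220

With design matrix A, AᵀA = [[210, 26]; [26, 4]] and Aᵀy = [315, 40]ᵀ.
Eliminating q: 4·(row 1) − 26·(row 2) gives 164·p = 4·315 − 26·40 = 220, so p = 55/41.
Then q = (40 − 26·(55/41))/4 = 105/82.
Residuals: 3/82, 1/82, -29/82, 25/82; SSR = 9/41.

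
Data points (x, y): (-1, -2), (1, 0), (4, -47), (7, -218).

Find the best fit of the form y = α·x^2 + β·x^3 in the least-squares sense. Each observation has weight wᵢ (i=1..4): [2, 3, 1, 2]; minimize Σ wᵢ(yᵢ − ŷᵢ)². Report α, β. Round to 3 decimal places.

α = -0.921, β = -0.504

The normal system MᵀWM·[α, β]ᵀ = MᵀWy is [[5063, 34639]; [34639, 239399]]·[α, β]ᵀ = [-22120, -152552]ᵀ.
Determinant 5063·239399 − 34639² = 12216816.
α = ((-22120)·239399 − 34639·(-152552))/12216816 = -234524/254517; β = (5063·(-152552) − 34639·(-22120))/12216816 = -128252/254517.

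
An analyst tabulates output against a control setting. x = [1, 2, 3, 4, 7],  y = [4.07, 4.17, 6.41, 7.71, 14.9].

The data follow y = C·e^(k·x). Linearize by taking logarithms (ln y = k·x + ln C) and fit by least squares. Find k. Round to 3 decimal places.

k = 0.228

Taking logs, ln y = k·x + ln C, so regress ln y on x.
Σx = 17.0000, Σ(x)² = 79.0000, Σln y = 9.4333, Σx·ln y = 36.9127.
Equations: 79.0000·k + 17.0000·ln C = 36.9127;  17.0000·k + 5·ln C = 9.4333.
Δ = 79.0000·5 − (17.0000)² = 106.0000; k = (36.9127·5 − 17.0000·9.4333)/106.0000 = 0.22828, ln C = (79.0000·9.4333 − 17.0000·36.9127)/106.0000 = 1.11052.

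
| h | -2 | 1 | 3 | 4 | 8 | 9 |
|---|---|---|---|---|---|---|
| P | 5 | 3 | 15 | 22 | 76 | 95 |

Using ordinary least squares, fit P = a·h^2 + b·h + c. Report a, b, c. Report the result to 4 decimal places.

Compute the Gram sums: Σh^2·h^2 = 11011, Σh^2·h = 1325, Σh^2 = 175, Σh·h = 175, Σh = 23, Σ1 = 6.
Right-hand side: Σh^2·P = 13069, Σh·P = 1589, ΣP = 216.
Row-reducing yields a = 44977/42488, b = 33523/42488, c = 44617/21244.

a = 1.0586, b = 0.7890, c = 2.1002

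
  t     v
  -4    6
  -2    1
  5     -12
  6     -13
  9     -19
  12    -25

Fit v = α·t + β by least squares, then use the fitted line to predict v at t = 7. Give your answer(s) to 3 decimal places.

Compute the Gram sums: Σt·t = 306, Σt = 26, Σ1 = 6.
Moment sums: Σt·v = -635, Σv = -62.
Eliminating β: 6·(row 1) − 26·(row 2) gives 1160·α = 6·(-635) − 26·(-62) = -2198, so α = -1099/580.
Then β = ((-62) − 26·(-1099/580))/6 = -1231/580.
At t = 7: v̂ = (-1099/580)·(7) + (-1231/580)·(1) = -2231/145.

v̂ = -15.386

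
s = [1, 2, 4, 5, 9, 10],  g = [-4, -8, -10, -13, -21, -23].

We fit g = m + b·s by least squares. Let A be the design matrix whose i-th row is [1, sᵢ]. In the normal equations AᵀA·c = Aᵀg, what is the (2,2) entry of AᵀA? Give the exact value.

Row 2 ↔ basis s, column 2 ↔ basis s, so (AᵀA)_{2,2} = Σᵢ (s)·(s) = (1)·(1) + (2)·(2) + (4)·(4) + (5)·(5) + (9)·(9) + (10)·(10) = 227.

227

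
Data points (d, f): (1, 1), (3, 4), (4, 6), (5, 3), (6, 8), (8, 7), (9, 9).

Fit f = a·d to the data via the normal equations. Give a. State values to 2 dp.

The normal equations are: 232·a = 237.
(Σd·d = 232, Σd·f = 237.)
a = 237/232 = 1.02155.

a = 1.02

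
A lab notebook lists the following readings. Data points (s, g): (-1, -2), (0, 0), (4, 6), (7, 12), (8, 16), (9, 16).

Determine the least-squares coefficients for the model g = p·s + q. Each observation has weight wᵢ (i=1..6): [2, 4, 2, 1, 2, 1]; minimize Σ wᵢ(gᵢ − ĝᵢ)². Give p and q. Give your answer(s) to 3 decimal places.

p = 1.868, q = -0.249

Forming XᵀWX = [[292, 38]; [38, 12]] and XᵀWg = [536, 68]ᵀ gives XᵀWX·[p, q]ᵀ = XᵀWg.
Determinant 292·12 − 38² = 2060.
p = (536·12 − 38·68)/2060 = 962/515; q = (292·68 − 38·536)/2060 = -128/515.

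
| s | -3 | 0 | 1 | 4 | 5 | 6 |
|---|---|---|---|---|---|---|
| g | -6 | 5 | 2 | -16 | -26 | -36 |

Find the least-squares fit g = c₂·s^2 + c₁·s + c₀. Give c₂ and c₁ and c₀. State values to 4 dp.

c₂ = -1.0899, c₁ = -0.2641, c₀ = 3.5426

Setting ∂/∂c₂ … = 0 gives: 2259·c₂ + 379·c₁ + 87·c₀ = -2254;  379·c₂ + 87·c₁ + 13·c₀ = -390;  87·c₂ + 13·c₁ + 6·c₀ = -77.
(Σs^2·s^2 = 2259, Σs^2·s = 379, Σs^2 = 87, Σs·s = 87, Σs = 13, Σ1 = 6, Σs^2·g = -2254, Σs·g = -390, Σg = -77.)
Inverting the 3×3 Gram matrix, [c₂, c₁, c₀]ᵀ = [-73229/67188, -5915/22396, 119011/33594]ᵀ.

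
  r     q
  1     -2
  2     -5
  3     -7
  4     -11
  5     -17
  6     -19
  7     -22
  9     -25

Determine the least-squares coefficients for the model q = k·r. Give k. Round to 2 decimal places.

Setting ∂/∂k … = 0 gives: 221·k = -655.
k = (-655)/221 = -2.9638.

k = -2.96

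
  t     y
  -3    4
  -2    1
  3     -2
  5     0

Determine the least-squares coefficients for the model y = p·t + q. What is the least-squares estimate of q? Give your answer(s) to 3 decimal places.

The normal equations are: 47·p + 3·q = -20;  3·p + 4·q = 3.
Δ = 47·4 − 3² = 179.
p = ((-20)·4 − 3·3)/179 = -89/179; q = (47·3 − 3·(-20))/179 = 201/179.

q = 1.123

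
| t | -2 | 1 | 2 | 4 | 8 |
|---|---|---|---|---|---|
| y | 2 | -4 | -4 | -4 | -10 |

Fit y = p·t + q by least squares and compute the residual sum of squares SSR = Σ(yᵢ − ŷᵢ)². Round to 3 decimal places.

AᵀA·[p, q]ᵀ = Aᵀy reads: 89·p + 13·q = -112;  13·p + 5·q = -20.
Determinant 89·5 − 13² = 276.
p = ((-112)·5 − 13·(-20))/276 = -25/23; q = (89·(-20) − 13·(-112))/276 = -27/23.
Residuals: 1, -40/23, -15/23, 35/23, -3/23; SSR = 156/23.

SSR = 6.783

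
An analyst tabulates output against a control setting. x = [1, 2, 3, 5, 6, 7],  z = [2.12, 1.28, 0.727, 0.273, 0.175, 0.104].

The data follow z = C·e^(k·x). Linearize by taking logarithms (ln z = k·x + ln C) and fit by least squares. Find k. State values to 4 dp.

With ln zᵢ as the transformed response and xᵢ as the regressor:
Over the data: Σx = 24.0000, Σ(x)² = 124.0000, Σln z = -4.6252, Σx·ln z = -32.5041.
Normal system: [[124.0000, 24.0000]; [24.0000, 6]]·[k, ln C]ᵀ = [-32.5041, -4.6252]ᵀ.
Slope k = (n·Σx·ln z − Σx·Σln z)/(n·Σ(x)² − (Σx)²) = (6·-32.5041 − 24.0000·-4.6252)/168.0000 = -0.50012; ln C = (Σln z − k·Σx)/n = 1.22963.

k = -0.5001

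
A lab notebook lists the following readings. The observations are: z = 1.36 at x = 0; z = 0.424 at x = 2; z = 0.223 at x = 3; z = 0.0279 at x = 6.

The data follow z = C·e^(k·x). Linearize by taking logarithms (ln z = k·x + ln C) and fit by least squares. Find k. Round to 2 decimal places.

Linearized form: ln z = k·x + ln C. From the 4 transformed points,
AᵀA = [[49.0000, 11.0000]; [11.0000, 4]], rhs = [-27.6926, -5.6302]ᵀ  (here Σx = 11.0000, Σ(x)² = 49.0000, Σln z = -5.6302, Σx·ln z = -27.6926).
Δ = 49.0000·4 − (11.0000)² = 75.0000; k = (-27.6926·4 − 11.0000·-5.6302)/75.0000 = -0.65117, ln C = (49.0000·-5.6302 − 11.0000·-27.6926)/75.0000 = 0.38315.

k = -0.65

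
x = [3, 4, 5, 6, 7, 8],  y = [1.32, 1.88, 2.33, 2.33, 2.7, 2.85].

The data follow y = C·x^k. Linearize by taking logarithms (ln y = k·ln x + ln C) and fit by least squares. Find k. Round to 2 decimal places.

Let Y = ln y. Fitting Y = k·ln x + ln C by least squares:
Σln x = 9.9115, Σ(ln x)² = 17.0401, Σln y = 4.6412, Σln x·ln y = 8.1677.
Equations: 17.0401·k + 9.9115·ln C = 8.1677;  9.9115·k + 6·ln C = 4.6412.
Slope k = (n·Σln x·ln y − Σln x·Σln y)/(n·Σ(ln x)² − (Σln x)²) = (6·8.1677 − 9.9115·4.6412)/4.0036 = 0.75061; ln C = (Σln y − k·Σln x)/n = -0.46641.

k = 0.75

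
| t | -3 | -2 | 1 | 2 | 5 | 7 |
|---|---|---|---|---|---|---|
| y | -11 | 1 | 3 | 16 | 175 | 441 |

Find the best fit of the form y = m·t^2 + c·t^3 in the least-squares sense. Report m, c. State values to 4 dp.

m = 1.9169, c = 1.0125

Entries of MᵀM: Σt^2·t^2 = 3140, Σt^2·t^3 = 19690, Σt^3·t^3 = 134132.
Right-hand side: Σt^2·y = 25956, Σt^3·y = 173558.
det = 3140·134132 − 19690² = 33478380.
m = (25956·134132 − 19690·173558)/33478380 = 16043293/8369595; c = (3140·173558 − 19690·25956)/33478380 = 1694924/1673919.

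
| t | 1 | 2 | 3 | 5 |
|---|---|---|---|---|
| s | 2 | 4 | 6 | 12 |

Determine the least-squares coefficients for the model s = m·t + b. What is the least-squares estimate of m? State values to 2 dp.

m = 2.51

Compute the Gram sums: Σt·t = 39, Σt = 11, Σ1 = 4.
For Xᵀs: Σt·s = 88, Σs = 24.
XᵀX·[m, b]ᵀ = Xᵀs becomes [[39, 11]; [11, 4]]·[m, b]ᵀ = [88, 24]ᵀ.
Determinant 39·4 − 11² = 35.
m = (88·4 − 11·24)/35 = 88/35; b = (39·24 − 11·88)/35 = -32/35.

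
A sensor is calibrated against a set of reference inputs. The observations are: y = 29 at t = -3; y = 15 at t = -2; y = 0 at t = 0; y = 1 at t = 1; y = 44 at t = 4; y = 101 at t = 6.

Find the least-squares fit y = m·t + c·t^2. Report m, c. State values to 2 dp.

From the data, Σt·t = 66, Σt·t^2 = 246, Σt^2·t^2 = 1650.
Moment sums: Σt·y = 666, Σt^2·y = 4662.
Determinant 66·1650 − 246² = 48384.
m = (666·1650 − 246·4662)/48384 = -111/112; c = (66·4662 − 246·666)/48384 = 333/112.

m = -0.99, c = 2.97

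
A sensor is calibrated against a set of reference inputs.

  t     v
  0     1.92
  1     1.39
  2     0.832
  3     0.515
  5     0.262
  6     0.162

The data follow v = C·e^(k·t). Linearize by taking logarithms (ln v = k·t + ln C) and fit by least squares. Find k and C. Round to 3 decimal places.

Linearized form: ln v = k·t + ln C. From the 6 transformed points,
AᵀA = [[75.0000, 17.0000]; [17.0000, 6]], rhs = [-19.6473, -3.0255]ᵀ  (here Σt = 17.0000, Σ(t)² = 75.0000, Σln v = -3.0255, Σt·ln v = -19.6473).
Slope k = (n·Σt·ln v − Σt·Σln v)/(n·Σ(t)² − (Σt)²) = (6·-19.6473 − 17.0000·-3.0255)/161.0000 = -0.41274; ln C = (Σln v − k·Σt)/n = 0.66519, so C = exp(0.66519) = 1.94486.

k = -0.413, C = 1.945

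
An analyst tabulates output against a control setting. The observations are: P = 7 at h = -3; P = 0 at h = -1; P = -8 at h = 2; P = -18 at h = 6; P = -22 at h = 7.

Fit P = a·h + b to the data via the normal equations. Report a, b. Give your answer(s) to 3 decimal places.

a = -2.791, b = -2.059

Entries of MᵀM: Σh·h = 99, Σh = 11, Σ1 = 5.
Right-hand side: Σh·P = -299, ΣP = -41.
So MᵀM·[a, b]ᵀ = MᵀP: [[99, 11]; [11, 5]]·[a, b]ᵀ = [-299, -41]ᵀ.
Eliminating b: 5·(row 1) − 11·(row 2) gives 374·a = 5·(-299) − 11·(-41) = -1044, so a = -522/187.
Then b = ((-41) − 11·(-522/187))/5 = -35/17.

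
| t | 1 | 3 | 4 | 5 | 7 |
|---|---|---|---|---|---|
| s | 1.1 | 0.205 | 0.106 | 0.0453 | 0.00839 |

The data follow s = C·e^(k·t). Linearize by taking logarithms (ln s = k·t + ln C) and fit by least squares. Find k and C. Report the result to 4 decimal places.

Taking logs, ln s = k·t + ln C, so regress ln s on t.
Σt = 20.0000, Σ(t)² = 100.0000, Σln s = -11.6089, Σt·ln s = -62.5734.
Equations: 100.0000·k + 20.0000·ln C = -62.5734;  20.0000·k + 5·ln C = -11.6089.
Solving (det = 100.0000): k = -0.80689, ln C = 0.90577, so C = exp(0.90577) = 2.47384.

k = -0.8069, C = 2.4738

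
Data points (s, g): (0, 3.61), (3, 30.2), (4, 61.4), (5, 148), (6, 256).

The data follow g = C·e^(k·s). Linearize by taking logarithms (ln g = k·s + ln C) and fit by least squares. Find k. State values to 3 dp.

Let Y = ln g. Fitting Y = k·s + ln C by least squares:
Σs = 18.0000, Σ(s)² = 86.0000, Σln g = 19.3513, Σs·ln g = 84.9503.
Equations: 86.0000·k + 18.0000·ln C = 84.9503;  18.0000·k + 5·ln C = 19.3513.
Slope k = (n·Σs·ln g − Σs·Σln g)/(n·Σ(s)² − (Σs)²) = (5·84.9503 − 18.0000·19.3513)/106.0000 = 0.72101; ln C = (Σln g − k·Σs)/n = 1.27463.

k = 0.721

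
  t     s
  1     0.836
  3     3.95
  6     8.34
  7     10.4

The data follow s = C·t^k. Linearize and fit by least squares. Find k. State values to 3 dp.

Let Y = ln s. Fitting Y = k·ln t + ln C by least squares:
AᵀA = [[8.2039, 4.8363]; [4.8363, 4]], rhs = [9.8666, 5.6575]ᵀ  (here Σln t = 4.8363, Σ(ln t)² = 8.2039, Σln s = 5.6575, Σln t·ln s = 9.8666).
Slope k = (n·Σln t·ln s − Σln t·Σln s)/(n·Σ(ln t)² − (Σln t)²) = (4·9.8666 − 4.8363·5.6575)/9.4260 = 1.28423; ln C = (Σln s − k·Σln t)/n = -0.13836.

k = 1.284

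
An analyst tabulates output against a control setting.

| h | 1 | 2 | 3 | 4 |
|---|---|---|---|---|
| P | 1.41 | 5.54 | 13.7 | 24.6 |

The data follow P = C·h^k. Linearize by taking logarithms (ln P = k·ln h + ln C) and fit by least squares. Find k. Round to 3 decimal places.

k = 2.070

With ln Pᵢ as the transformed response and ln hᵢ as the regressor:
Σln h = 3.1781, Σ(ln h)² = 3.6092, Σln P = 7.8757, Σln h·ln P = 8.5021.
Equations: 3.6092·k + 3.1781·ln C = 8.5021;  3.1781·k + 4·ln C = 7.8757.
Solving (det = 4.3368): k = 2.07040, ln C = 0.32397.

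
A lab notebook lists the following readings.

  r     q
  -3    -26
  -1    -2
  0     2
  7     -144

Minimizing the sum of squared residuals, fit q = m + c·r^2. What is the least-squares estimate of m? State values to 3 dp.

Forming MᵀM = [[4, 59]; [59, 2483]] and Mᵀq = [-170, -7292]ᵀ gives MᵀM·[m, c]ᵀ = Mᵀq.
det = 4·2483 − 59² = 6451.
m = ((-170)·2483 − 59·(-7292))/6451 = 8118/6451; c = (4·(-7292) − 59·(-170))/6451 = -19138/6451.

m = 1.258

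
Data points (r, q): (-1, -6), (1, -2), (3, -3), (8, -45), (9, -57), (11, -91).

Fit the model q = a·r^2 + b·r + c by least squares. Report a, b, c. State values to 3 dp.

The normal system AᵀA·[a, b, c]ᵀ = Aᵀq is [[25381, 2599, 277]; [2599, 277, 31]; [277, 31, 6]]·[a, b, c]ᵀ = [-18543, -1879, -204]ᵀ.
Solving the 3×3 system (Gaussian elimination) gives a = -307925/322284, b = 802175/322284, c = -73863/26857.

a = -0.955, b = 2.489, c = -2.750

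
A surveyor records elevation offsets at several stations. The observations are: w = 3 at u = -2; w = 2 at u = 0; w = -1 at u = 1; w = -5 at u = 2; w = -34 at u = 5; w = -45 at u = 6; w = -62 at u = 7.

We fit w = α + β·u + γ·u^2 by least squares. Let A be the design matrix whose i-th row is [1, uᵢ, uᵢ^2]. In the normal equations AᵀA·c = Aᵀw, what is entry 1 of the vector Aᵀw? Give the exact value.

-142

Entry 1 ↔ basis 1, so (Aᵀw)_{1} = Σᵢ wᵢ = (1)·(3) + (1)·(2) + (1)·(-1) + (1)·(-5) + (1)·(-34) + (1)·(-45) + (1)·(-62) = -142.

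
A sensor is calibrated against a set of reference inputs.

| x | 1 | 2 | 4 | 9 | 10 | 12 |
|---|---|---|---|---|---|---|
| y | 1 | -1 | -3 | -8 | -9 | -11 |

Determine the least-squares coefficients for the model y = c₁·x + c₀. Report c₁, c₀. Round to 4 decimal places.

From the data, Σx·x = 346, Σx = 38, Σ1 = 6.
Moment sums: Σx·y = -307, Σy = -31.
So AᵀA·[c₁, c₀]ᵀ = Aᵀy: [[346, 38]; [38, 6]]·[c₁, c₀]ᵀ = [-307, -31]ᵀ.
Eliminating c₀: 6·(row 1) − 38·(row 2) gives 632·c₁ = 6·(-307) − 38·(-31) = -664, so c₁ = -83/79.
Then c₀ = ((-31) − 38·(-83/79))/6 = 235/158.

c₁ = -1.0506, c₀ = 1.4873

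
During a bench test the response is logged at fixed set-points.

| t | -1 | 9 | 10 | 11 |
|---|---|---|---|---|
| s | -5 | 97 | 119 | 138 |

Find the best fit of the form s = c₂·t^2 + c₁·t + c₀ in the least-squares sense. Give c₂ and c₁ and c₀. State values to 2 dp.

c₂ = 0.85, c₁ = 3.53, c₀ = -2.33

Setting ∂/∂c₂ … = 0 gives: 31203·c₂ + 3059·c₁ + 303·c₀ = 36450;  3059·c₂ + 303·c₁ + 29·c₀ = 3586;  303·c₂ + 29·c₁ + 4·c₀ = 349.
(Σt^2·t^2 = 31203, Σt^2·t = 3059, Σt^2 = 303, Σt·t = 303, Σt = 29, Σ1 = 4, Σt^2·s = 36450, Σt·s = 3586, Σs = 349.)
Solving the 3×3 system (Gaussian elimination) gives c₂ = 36817/43564, c₁ = 153609/43564, c₀ = -50797/21782.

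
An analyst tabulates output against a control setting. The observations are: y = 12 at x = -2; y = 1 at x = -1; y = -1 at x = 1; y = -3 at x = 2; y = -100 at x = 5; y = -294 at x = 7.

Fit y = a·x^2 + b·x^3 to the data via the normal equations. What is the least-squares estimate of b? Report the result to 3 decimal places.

b = -1.001

Setting ∂/∂a … = 0 gives: 3060·a + 19932·b = -16870;  19932·a + 133404·b = -113464.
Determinant 3060·133404 − 19932² = 10931616.
a = ((-16870)·133404 − 19932·(-113464))/10931616 = 153319/151828; b = (3060·(-113464) − 19932·(-16870))/10931616 = -456125/455484.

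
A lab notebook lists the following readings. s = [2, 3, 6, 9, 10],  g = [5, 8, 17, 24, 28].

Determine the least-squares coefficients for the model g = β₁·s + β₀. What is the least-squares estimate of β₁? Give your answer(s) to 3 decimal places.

Compute the Gram sums: Σs·s = 230, Σs = 30, Σ1 = 5.
For Aᵀg: Σs·g = 632, Σg = 82.
det = 230·5 − 30² = 250.
β₁ = (632·5 − 30·82)/250 = 14/5; β₀ = (230·82 − 30·632)/250 = -2/5.

β₁ = 2.800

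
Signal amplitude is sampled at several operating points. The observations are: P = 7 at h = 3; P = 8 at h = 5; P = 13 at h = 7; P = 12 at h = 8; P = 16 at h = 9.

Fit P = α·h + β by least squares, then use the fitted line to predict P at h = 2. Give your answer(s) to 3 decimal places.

Setting ∂/∂α … = 0 gives: 228·α + 32·β = 392;  32·α + 5·β = 56.
(Σh·h = 228, Σh = 32, Σ1 = 5, Σh·P = 392, ΣP = 56.)
Determinant 228·5 − 32² = 116.
α = (392·5 − 32·56)/116 = 42/29; β = (228·56 − 32·392)/116 = 56/29.
At h = 2: P̂ = (42/29)·(2) + (56/29)·(1) = 140/29.

P̂ = 4.828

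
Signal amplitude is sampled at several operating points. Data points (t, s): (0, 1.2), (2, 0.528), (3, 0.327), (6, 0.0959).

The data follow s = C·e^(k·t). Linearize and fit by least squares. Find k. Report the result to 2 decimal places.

Taking logs, ln s = k·t + ln C, so regress ln s on t.
Σt = 11.0000, Σ(t)² = 49.0000, Σln s = -3.9186, Σt·ln s = -18.6974.
Equations: 49.0000·k + 11.0000·ln C = -18.6974;  11.0000·k + 4·ln C = -3.9186.
Solving (det = 75.0000): k = -0.42247, ln C = 0.18215.

k = -0.42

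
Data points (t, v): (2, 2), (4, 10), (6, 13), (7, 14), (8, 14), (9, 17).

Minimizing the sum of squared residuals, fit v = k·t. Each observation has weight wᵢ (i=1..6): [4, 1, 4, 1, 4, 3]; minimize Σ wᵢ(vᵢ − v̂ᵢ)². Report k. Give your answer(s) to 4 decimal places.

Entries of MᵀWM: Σwᵢ·t·t = 724.
Right-hand side: Σwᵢ·t·v = 1373.
k = 1373/724 = 1.89641.

k = 1.8964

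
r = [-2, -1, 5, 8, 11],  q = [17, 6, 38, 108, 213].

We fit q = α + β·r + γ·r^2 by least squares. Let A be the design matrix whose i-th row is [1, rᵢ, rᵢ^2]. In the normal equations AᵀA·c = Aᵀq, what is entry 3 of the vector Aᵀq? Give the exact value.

33709

Entry 3 ↔ basis r^2, so (Aᵀq)_{3} = Σᵢ (r^2)·qᵢ = (4)·(17) + (1)·(6) + (25)·(38) + (64)·(108) + (121)·(213) = 33709.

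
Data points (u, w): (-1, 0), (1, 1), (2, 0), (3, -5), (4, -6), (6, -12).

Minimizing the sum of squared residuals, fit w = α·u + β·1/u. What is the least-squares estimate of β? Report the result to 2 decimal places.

Setting ∂/∂α … = 0 gives: 67·α + 6·β = -110;  6·α + (353/144)·β = -25/6.
(Σu·u = 67, Σu·1/u = 6, Σ1/u·1/u = 353/144, Σu·w = -110, Σ1/u·w = -25/6.)
Eliminating β: (353/144)·(row 1) − 6·(row 2) gives (18467/144)·α = (353/144)·(-110) − 6·(-25/6) = -17615/72, so α = -35230/18467.
Then β = ((-25/6) − 6·(-35230/18467))/(353/144) = 54840/18467.

β = 2.97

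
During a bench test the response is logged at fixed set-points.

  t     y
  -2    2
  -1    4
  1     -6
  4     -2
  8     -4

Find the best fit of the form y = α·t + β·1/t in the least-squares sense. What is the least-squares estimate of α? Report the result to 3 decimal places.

Entries of XᵀX: Σt·t = 86, Σt·1/t = 5, Σ1/t·1/t = 149/64.
Right-hand side: Σt·y = -54, Σ1/t·y = -12.
XᵀX·[α, β]ᵀ = Xᵀy becomes [[86, 5]; [5, 149/64]]·[α, β]ᵀ = [-54, -12]ᵀ.
det = 86·(149/64) − 5² = 5607/32.
α = ((-54)·(149/64) − 5·(-12))/(5607/32) = -701/1869; β = (86·(-12) − 5·(-54))/(5607/32) = -8128/1869.

α = -0.375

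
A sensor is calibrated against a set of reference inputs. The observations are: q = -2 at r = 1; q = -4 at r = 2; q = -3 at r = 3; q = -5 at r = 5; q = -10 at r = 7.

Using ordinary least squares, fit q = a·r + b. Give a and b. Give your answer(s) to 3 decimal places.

Setting ∂/∂a … = 0 gives: 88·a + 18·b = -114;  18·a + 5·b = -24.
(Σr·r = 88, Σr = 18, Σ1 = 5, Σr·q = -114, Σq = -24.)
Eliminating b: 5·(row 1) − 18·(row 2) gives 116·a = 5·(-114) − 18·(-24) = -138, so a = -69/58.
Then b = ((-24) − 18·(-69/58))/5 = -15/29.

a = -1.190, b = -0.517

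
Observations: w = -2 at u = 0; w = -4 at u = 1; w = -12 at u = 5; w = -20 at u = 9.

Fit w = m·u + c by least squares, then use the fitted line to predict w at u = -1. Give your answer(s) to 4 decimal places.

ŵ = 0.0000

XᵀX·[m, c]ᵀ = Xᵀw reads: 107·m + 15·c = -244;  15·m + 4·c = -38.
(Σu·u = 107, Σu = 15, Σ1 = 4, Σu·w = -244, Σw = -38.)
Δ = 107·4 − 15² = 203.
m = ((-244)·4 − 15·(-38))/203 = -2; c = (107·(-38) − 15·(-244))/203 = -2.
At u = -1: ŵ = (-2)·(-1) + (-2)·(1) = 0.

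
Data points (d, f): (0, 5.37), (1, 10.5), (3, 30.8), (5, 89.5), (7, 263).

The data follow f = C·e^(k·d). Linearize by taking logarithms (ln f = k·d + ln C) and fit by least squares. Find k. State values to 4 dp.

Let Y = ln f. Fitting Y = k·d + ln C by least squares:
AᵀA = [[84.0000, 16.0000]; [16.0000, 5]], rhs = [74.1102, 17.5261]ᵀ  (here Σd = 16.0000, Σ(d)² = 84.0000, Σln f = 17.5261, Σd·ln f = 74.1102).
Solving (det = 164.0000): k = 0.54959, ln C = 1.74653.

k = 0.5496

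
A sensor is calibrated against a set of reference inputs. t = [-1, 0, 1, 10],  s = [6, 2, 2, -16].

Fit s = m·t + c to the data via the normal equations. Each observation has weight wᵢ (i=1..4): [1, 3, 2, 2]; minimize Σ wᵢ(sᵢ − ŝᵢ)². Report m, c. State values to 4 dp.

Normal-equation sums: Σwᵢ·t·t = 203, Σwᵢ·t = 21, Σwᵢ·1 = 8.
Moment sums: Σwᵢ·t·s = -322, Σwᵢ·s = -16.
Determinant 203·8 − 21² = 1183.
m = ((-322)·8 − 21·(-16))/1183 = -320/169; c = (203·(-16) − 21·(-322))/1183 = 502/169.

m = -1.8935, c = 2.9704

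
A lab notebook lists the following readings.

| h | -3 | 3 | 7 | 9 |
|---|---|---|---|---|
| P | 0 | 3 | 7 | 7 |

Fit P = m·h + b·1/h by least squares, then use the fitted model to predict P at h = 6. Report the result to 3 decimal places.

Normal-equation sums: Σh·h = 148, Σh·1/h = 4, Σ1/h·1/h = 1012/3969.
For AᵀP: Σh·P = 121, Σ1/h·P = 25/9.
AᵀA·[m, b]ᵀ = AᵀP becomes [[148, 4]; [4, 1012/3969]]·[m, b]ᵀ = [121, 25/9]ᵀ.
det = 148·(1012/3969) − 4² = 86272/3969.
m = (121·(1012/3969) − 4·(25/9))/(86272/3969) = 4897/5392; b = (148·(25/9) − 4·121)/(86272/3969) = -18081/5392.
At h = 6: P̂ = (4897/5392)·(6) + (-18081/5392)·(1/6) = 52737/10784.

P̂ = 4.890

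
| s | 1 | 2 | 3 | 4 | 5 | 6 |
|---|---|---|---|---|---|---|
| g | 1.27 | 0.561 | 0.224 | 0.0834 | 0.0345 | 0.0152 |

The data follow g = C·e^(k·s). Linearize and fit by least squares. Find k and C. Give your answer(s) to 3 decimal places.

k = -0.899, C = 3.220

With ln gᵢ as the transformed response and sᵢ as the regressor:
Σs = 21.0000, Σ(s)² = 91.0000, Σln g = -11.8725, Σs·ln g = -57.2945.
Equations: 91.0000·k + 21.0000·ln C = -57.2945;  21.0000·k + 6·ln C = -11.8725.
Slope k = (n·Σs·ln g − Σs·Σln g)/(n·Σ(s)² − (Σs)²) = (6·-57.2945 − 21.0000·-11.8725)/105.0000 = -0.89948; ln C = (Σln g − k·Σs)/n = 1.16942, so C = exp(1.16942) = 3.22012.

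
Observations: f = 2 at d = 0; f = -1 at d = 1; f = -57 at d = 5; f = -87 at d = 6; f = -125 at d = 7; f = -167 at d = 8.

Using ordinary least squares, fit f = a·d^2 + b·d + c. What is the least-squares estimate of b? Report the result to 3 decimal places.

Forming MᵀM = [[8419, 1197, 175]; [1197, 175, 27]; [175, 27, 6]] and Mᵀf = [-21371, -3019, -435]ᵀ gives MᵀM·[a, b, c]ᵀ = Mᵀf.
Row-reducing yields a = -89649/28960, b = 111593/28960, c = 6497/14480.

b = 3.853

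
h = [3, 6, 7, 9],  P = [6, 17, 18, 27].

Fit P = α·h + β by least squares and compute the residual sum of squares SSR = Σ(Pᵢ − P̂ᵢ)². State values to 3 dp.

With design matrix M, MᵀM = [[175, 25]; [25, 4]] and MᵀP = [489, 68]ᵀ.
det = 175·4 − 25² = 75.
α = (489·4 − 25·68)/75 = 256/75; β = (175·68 − 25·489)/75 = -13/3.
Residuals: 7/75, 64/75, -39/25, 46/75; SSR = 266/75.

SSR = 3.547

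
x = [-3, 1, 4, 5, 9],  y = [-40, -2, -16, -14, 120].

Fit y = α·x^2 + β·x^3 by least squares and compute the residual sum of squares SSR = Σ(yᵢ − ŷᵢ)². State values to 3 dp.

Compute the Gram sums: Σx^2·x^2 = 7524, Σx^2·x^3 = 62956, Σx^3·x^3 = 551892.
And Σx^2·y = 8752, Σx^3·y = 85784.
So AᵀA·[α, β]ᵀ = Aᵀy: [[7524, 62956]; [62956, 551892]]·[α, β]ᵀ = [8752, 85784]ᵀ.
Eliminating β: 551892·(row 1) − 62956·(row 2) gives 188977472·α = 551892·8752 − 62956·85784 = -570458720, so α = -17826835/5905546.
Then β = (85784 − 62956·(-17826835/5905546))/551892 = 2951497/5905546.
Residuals: 1955047/2952773, 1532123/2952773, 922408/2952773, -2971947/2952773, 498921/2952773; SSR = 5453124/2952773.

SSR = 1.847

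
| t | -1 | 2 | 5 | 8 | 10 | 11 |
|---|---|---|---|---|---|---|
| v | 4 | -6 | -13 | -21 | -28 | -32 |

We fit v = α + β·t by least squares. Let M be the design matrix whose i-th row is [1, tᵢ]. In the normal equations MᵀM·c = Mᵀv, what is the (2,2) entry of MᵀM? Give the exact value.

315

Row 2 ↔ basis t, column 2 ↔ basis t, so (MᵀM)_{2,2} = Σᵢ (t)·(t) = (-1)·(-1) + (2)·(2) + (5)·(5) + (8)·(8) + (10)·(10) + (11)·(11) = 315.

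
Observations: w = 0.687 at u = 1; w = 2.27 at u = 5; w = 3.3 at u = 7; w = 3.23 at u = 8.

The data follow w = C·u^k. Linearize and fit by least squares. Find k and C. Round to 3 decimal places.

Let Y = ln w. Fitting Y = k·ln u + ln C by least squares:
Σln u = 5.6348, Σ(ln u)² = 10.7009, Σln w = 2.8108, Σln u·ln w = 6.0808.
Normal system: [[10.7009, 5.6348]; [5.6348, 4]]·[k, ln C]ᵀ = [6.0808, 2.8108]ᵀ.
Solving (det = 11.0529): k = 0.76767, ln C = -0.37872, so C = exp(-0.37872) = 0.68473.

k = 0.768, C = 0.685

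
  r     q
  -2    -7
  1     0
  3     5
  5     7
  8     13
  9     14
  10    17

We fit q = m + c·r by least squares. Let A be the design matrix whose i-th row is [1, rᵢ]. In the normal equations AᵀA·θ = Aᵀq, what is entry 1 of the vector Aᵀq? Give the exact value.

Entry 1 ↔ basis 1, so (Aᵀq)_{1} = Σᵢ qᵢ = (1)·(-7) + (1)·(0) + (1)·(5) + (1)·(7) + (1)·(13) + (1)·(14) + (1)·(17) = 49.

49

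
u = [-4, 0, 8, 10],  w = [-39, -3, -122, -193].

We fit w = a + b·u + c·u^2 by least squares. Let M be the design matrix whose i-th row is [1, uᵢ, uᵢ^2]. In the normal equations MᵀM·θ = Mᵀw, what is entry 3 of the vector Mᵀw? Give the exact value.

-27732

Entry 3 ↔ basis u^2, so (Mᵀw)_{3} = Σᵢ (u^2)·wᵢ = (16)·(-39) + (0)·(-3) + (64)·(-122) + (100)·(-193) = -27732.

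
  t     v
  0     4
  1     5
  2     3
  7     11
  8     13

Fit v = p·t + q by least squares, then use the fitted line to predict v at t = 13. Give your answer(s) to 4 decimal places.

The normal equations are: 118·p + 18·q = 192;  18·p + 5·q = 36.
Eliminating q: 5·(row 1) − 18·(row 2) gives 266·p = 5·192 − 18·36 = 312, so p = 156/133.
Then q = (36 − 18·(156/133))/5 = 396/133.
At t = 13: v̂ = (156/133)·(13) + (396/133)·(1) = 2424/133.

v̂ = 18.2256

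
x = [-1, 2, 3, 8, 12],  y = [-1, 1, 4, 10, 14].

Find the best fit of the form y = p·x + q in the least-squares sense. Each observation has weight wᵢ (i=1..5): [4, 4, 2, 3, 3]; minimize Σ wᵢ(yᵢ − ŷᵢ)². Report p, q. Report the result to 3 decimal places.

AᵀWA·[p, q]ᵀ = AᵀWy reads: 662·p + 70·q = 780;  70·p + 16·q = 80.
(Σwᵢ·x·x = 662, Σwᵢ·x = 70, Σwᵢ·1 = 16, Σwᵢ·x·y = 780, Σwᵢ·y = 80.)
Eliminating q: 16·(row 1) − 70·(row 2) gives 5692·p = 16·780 − 70·80 = 6880, so p = 1720/1423.
Then q = (80 − 70·(1720/1423))/16 = -410/1423.

p = 1.209, q = -0.288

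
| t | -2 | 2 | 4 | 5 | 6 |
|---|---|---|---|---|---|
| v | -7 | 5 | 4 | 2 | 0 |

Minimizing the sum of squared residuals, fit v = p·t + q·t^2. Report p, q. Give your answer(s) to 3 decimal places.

p = 2.844, q = -0.473

Entries of AᵀA: Σt·t = 85, Σt·t^2 = 405, Σt^2·t^2 = 2209.
And Σt·v = 50, Σt^2·v = 106.
Normal equations: [[85, 405]; [405, 2209]]·[p, q]ᵀ = [50, 106]ᵀ.
det = 85·2209 − 405² = 23740.
p = (50·2209 − 405·106)/23740 = 3376/1187; q = (85·106 − 405·50)/23740 = -562/1187.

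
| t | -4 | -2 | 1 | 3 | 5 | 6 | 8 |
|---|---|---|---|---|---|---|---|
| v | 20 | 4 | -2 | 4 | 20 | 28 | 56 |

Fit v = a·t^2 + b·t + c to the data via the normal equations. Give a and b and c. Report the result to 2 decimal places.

a = 1.05, b = -1.16, c = -1.86

With design matrix X, XᵀX = [[6371, 809, 155]; [809, 155, 17]; [155, 17, 7]] and Xᵀv = [5462, 638, 130]ᵀ.
Row-reducing yields a = 22511/21448, b = -24845/21448, c = -4975/2681.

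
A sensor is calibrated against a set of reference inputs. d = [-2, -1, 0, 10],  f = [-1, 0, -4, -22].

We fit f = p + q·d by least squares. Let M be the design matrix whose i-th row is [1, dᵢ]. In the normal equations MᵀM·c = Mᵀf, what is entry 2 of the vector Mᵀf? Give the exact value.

-218

Entry 2 ↔ basis d, so (Mᵀf)_{2} = Σᵢ (d)·fᵢ = (-2)·(-1) + (-1)·(0) + (0)·(-4) + (10)·(-22) = -218.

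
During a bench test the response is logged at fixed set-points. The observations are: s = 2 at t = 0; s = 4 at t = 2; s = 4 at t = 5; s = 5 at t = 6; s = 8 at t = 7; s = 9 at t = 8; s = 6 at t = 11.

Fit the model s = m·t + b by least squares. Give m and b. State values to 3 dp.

Forming XᵀX = [[299, 39]; [39, 7]] and Xᵀs = [252, 38]ᵀ gives XᵀX·[m, b]ᵀ = Xᵀs.
det = 299·7 − 39² = 572.
m = (252·7 − 39·38)/572 = 141/286; b = (299·38 − 39·252)/572 = 59/22.

m = 0.493, b = 2.682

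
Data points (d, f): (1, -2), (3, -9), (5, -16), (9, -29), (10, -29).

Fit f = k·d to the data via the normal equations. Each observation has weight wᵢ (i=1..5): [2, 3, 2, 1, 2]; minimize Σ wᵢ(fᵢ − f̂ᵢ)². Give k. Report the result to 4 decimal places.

Entries of XᵀWX: Σwᵢ·d·d = 360.
And Σwᵢ·d·f = -1086.
Normal equations: [[360]]·[k]ᵀ = [-1086]ᵀ.
Hence k = -1086 / 360 ≈ -3.01667.

k = -3.0167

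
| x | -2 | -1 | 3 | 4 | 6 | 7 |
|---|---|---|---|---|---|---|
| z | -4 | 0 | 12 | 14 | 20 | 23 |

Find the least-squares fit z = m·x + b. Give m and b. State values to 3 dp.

m = 2.945, b = 2.489

The normal system AᵀA·[m, b]ᵀ = Aᵀz is [[115, 17]; [17, 6]]·[m, b]ᵀ = [381, 65]ᵀ.
Determinant 115·6 − 17² = 401.
m = (381·6 − 17·65)/401 = 1181/401; b = (115·65 − 17·381)/401 = 998/401.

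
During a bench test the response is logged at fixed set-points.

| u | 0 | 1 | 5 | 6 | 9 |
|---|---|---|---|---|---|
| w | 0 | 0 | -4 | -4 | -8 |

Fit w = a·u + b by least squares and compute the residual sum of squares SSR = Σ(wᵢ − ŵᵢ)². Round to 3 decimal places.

SSR = 1.343

Entries of MᵀM: Σu·u = 143, Σu = 21, Σ1 = 5.
Right-hand side: Σu·w = -116, Σw = -16.
Normal equations: [[143, 21]; [21, 5]]·[a, b]ᵀ = [-116, -16]ᵀ.
Δ = 143·5 − 21² = 274.
a = ((-116)·5 − 21·(-16))/274 = -122/137; b = (143·(-16) − 21·(-116))/274 = 74/137.
Residuals: -74/137, 48/137, -12/137, 110/137, -72/137; SSR = 184/137.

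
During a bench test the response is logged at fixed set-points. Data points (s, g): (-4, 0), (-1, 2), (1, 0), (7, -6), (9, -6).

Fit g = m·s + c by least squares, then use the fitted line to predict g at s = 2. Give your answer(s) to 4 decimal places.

Normal-equation sums: Σs·s = 148, Σs = 12, Σ1 = 5.
And Σs·g = -98, Σg = -10.
Δ = 148·5 − 12² = 596.
m = ((-98)·5 − 12·(-10))/596 = -185/298; c = (148·(-10) − 12·(-98))/596 = -76/149.
At s = 2: ĝ = (-185/298)·(2) + (-76/149)·(1) = -261/149.

ĝ = -1.7517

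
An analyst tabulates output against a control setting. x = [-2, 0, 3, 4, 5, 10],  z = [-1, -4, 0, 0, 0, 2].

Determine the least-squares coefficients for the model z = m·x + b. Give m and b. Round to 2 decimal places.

m = 0.37, b = -1.72

The normal equations are: 154·m + 20·b = 22;  20·m + 6·b = -3.
(Σx·x = 154, Σx = 20, Σ1 = 6, Σx·z = 22, Σz = -3.)
Eliminating b: 6·(row 1) − 20·(row 2) gives 524·m = 6·22 − 20·(-3) = 192, so m = 48/131.
Then b = ((-3) − 20·(48/131))/6 = -451/262.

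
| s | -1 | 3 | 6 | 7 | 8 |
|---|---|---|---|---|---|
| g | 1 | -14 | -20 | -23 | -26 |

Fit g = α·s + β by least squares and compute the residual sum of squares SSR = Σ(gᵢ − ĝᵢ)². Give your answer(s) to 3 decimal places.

The normal system AᵀA·[α, β]ᵀ = Aᵀg is [[159, 23]; [23, 5]]·[α, β]ᵀ = [-532, -82]ᵀ.
Δ = 159·5 − 23² = 266.
α = ((-532)·5 − 23·(-82))/266 = -387/133; β = (159·(-82) − 23·(-532))/266 = -401/133.
Residuals: 21/19, -300/133, 9/19, 51/133, 39/133; SSR = 900/133.

SSR = 6.767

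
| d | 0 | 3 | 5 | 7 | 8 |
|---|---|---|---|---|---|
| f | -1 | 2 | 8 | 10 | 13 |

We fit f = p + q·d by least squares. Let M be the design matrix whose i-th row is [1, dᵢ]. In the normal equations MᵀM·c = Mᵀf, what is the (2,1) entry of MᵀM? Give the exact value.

23

Row 2 ↔ basis d, column 1 ↔ basis 1, so (MᵀM)_{2,1} = Σᵢ d = (0)·(1) + (3)·(1) + (5)·(1) + (7)·(1) + (8)·(1) = 23.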